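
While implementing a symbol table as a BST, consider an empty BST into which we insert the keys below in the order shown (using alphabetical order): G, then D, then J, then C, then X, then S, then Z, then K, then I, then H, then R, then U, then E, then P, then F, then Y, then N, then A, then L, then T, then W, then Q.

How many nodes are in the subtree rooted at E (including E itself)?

Resulting structure (node: left, right):
  G: L=D, R=J
  D: L=C, R=E
  J: L=I, R=X
  C: L=A, R=–
  X: L=S, R=Z
  S: L=K, R=U
  Z: L=Y, R=–
  K: L=–, R=R
  I: L=H, R=–
  H: L=–, R=–
  R: L=P, R=–
  U: L=T, R=W
  E: L=–, R=F
  P: L=N, R=Q
  F: L=–, R=–
  Y: L=–, R=–
  N: L=L, R=–
  A: L=–, R=–
  L: L=–, R=–
  T: L=–, R=–
  W: L=–, R=–
  Q: L=–, R=–

Subtree rooted at E contains: E, F — 2 nodes.

2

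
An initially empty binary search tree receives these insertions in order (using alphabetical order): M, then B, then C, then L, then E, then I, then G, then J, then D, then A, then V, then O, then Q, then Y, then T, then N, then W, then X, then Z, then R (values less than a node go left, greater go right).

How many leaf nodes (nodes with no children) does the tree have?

Insert M: tree is empty, so M becomes the root.
Insert B: B < M → go left. Place as left child of M.
Insert C: C < M → go left; C > B → go right. Place as right child of B.
Insert L: L < M → go left; L > B → go right; L > C → go right. Place as right child of C.
Insert E: E < M → go left; E > B → go right; E > C → go right; E < L → go left. Place as left child of L.
Insert I: I < M → go left; I > B → go right; I > C → go right; I < L → go left; I > E → go right. Place as right child of E.
Insert G: G < M → go left; G > B → go right; G > C → go right; G < L → go left; G > E → go right; G < I → go left. Place as left child of I.
Insert J: J < M → go left; J > B → go right; J > C → go right; J < L → go left; J > E → go right; J > I → go right. Place as right child of I.
Insert D: D < M → go left; D > B → go right; D > C → go right; D < L → go left; D < E → go left. Place as left child of E.
Insert A: A < M → go left; A < B → go left. Place as left child of B.
Insert V: V > M → go right. Place as right child of M.
Insert O: O > M → go right; O < V → go left. Place as left child of V.
Insert Q: Q > M → go right; Q < V → go left; Q > O → go right. Place as right child of O.
Insert Y: Y > M → go right; Y > V → go right. Place as right child of V.
Insert T: T > M → go right; T < V → go left; T > O → go right; T > Q → go right. Place as right child of Q.
Insert N: N > M → go right; N < V → go left; N < O → go left. Place as left child of O.
Insert W: W > M → go right; W > V → go right; W < Y → go left. Place as left child of Y.
Insert X: X > M → go right; X > V → go right; X < Y → go left; X > W → go right. Place as right child of W.
Insert Z: Z > M → go right; Z > V → go right; Z > Y → go right. Place as right child of Y.
Insert R: R > M → go right; R < V → go left; R > O → go right; R > Q → go right; R < T → go left. Place as left child of T.

Leaves: A, D, G, J, N, R, X, Z — 8 in total.

8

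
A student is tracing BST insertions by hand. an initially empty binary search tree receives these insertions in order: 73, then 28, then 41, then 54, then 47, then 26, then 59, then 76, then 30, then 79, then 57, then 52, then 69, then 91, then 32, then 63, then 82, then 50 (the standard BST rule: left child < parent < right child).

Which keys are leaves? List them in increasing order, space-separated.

26 32 50 57 63 82

73: root
28: left child of 73 (depth 1)
41: right child of 28 (depth 2)
54: right child of 41 (depth 3)
47: left child of 54 (depth 4)
26: left child of 28 (depth 2)
59: right child of 54 (depth 4)
76: right child of 73 (depth 1)
30: left child of 41 (depth 3)
79: right child of 76 (depth 2)
57: left child of 59 (depth 5)
52: right child of 47 (depth 5)
69: right child of 59 (depth 5)
91: right child of 79 (depth 3)
32: right child of 30 (depth 4)
63: left child of 69 (depth 6)
82: left child of 91 (depth 4)
50: left child of 52 (depth 6)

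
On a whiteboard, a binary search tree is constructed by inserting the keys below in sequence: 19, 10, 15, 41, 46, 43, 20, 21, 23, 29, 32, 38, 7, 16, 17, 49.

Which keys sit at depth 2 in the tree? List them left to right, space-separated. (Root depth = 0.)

19: root
10: left child of 19 (depth 1)
15: right child of 10 (depth 2)
41: right child of 19 (depth 1)
46: right child of 41 (depth 2)
43: left child of 46 (depth 3)
20: left child of 41 (depth 2)
21: right child of 20 (depth 3)
23: right child of 21 (depth 4)
29: right child of 23 (depth 5)
32: right child of 29 (depth 6)
38: right child of 32 (depth 7)
7: left child of 10 (depth 2)
16: right child of 15 (depth 3)
17: right child of 16 (depth 4)
49: right child of 46 (depth 3)

7 15 20 46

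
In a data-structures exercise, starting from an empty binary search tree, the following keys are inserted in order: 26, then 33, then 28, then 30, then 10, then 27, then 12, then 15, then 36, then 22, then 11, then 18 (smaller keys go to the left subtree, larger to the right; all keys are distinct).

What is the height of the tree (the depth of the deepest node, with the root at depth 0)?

5

Resulting structure (node: left, right):
  26: L=10, R=33
  33: L=28, R=36
  28: L=27, R=30
  30: L=–, R=–
  10: L=–, R=12
  27: L=–, R=–
  12: L=11, R=15
  15: L=–, R=22
  36: L=–, R=–
  22: L=18, R=–
  11: L=–, R=–
  18: L=–, R=–

The deepest node is 18 at depth 5.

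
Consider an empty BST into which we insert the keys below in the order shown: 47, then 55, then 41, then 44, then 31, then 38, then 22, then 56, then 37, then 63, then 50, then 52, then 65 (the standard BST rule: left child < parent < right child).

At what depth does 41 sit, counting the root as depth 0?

1

Insert 47: tree is empty, so 47 becomes the root.
Insert 55: 55 > 47 → go right. Place as right child of 47.
Insert 41: 41 < 47 → go left. Place as left child of 47.
Insert 44: 44 < 47 → go left; 44 > 41 → go right. Place as right child of 41.
Insert 31: 31 < 47 → go left; 31 < 41 → go left. Place as left child of 41.
Insert 38: 38 < 47 → go left; 38 < 41 → go left; 38 > 31 → go right. Place as right child of 31.
Insert 22: 22 < 47 → go left; 22 < 41 → go left; 22 < 31 → go left. Place as left child of 31.
Insert 56: 56 > 47 → go right; 56 > 55 → go right. Place as right child of 55.
Insert 37: 37 < 47 → go left; 37 < 41 → go left; 37 > 31 → go right; 37 < 38 → go left. Place as left child of 38.
Insert 63: 63 > 47 → go right; 63 > 55 → go right; 63 > 56 → go right. Place as right child of 56.
Insert 50: 50 > 47 → go right; 50 < 55 → go left. Place as left child of 55.
Insert 52: 52 > 47 → go right; 52 < 55 → go left; 52 > 50 → go right. Place as right child of 50.
Insert 65: 65 > 47 → go right; 65 > 55 → go right; 65 > 56 → go right; 65 > 63 → go right. Place as right child of 63.

Path to 41: 47 → 41, which is 1 edge.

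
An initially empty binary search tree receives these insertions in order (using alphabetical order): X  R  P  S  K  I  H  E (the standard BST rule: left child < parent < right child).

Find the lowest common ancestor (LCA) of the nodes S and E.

R

Insert X: tree is empty, so X becomes the root.
Insert R: R < X → go left. Place as left child of X.
Insert P: P < X → go left; P < R → go left. Place as left child of R.
Insert S: S < X → go left; S > R → go right. Place as right child of R.
Insert K: K < X → go left; K < R → go left; K < P → go left. Place as left child of P.
Insert I: I < X → go left; I < R → go left; I < P → go left; I < K → go left. Place as left child of K.
Insert H: H < X → go left; H < R → go left; H < P → go left; H < K → go left; H < I → go left. Place as left child of I.
Insert E: E < X → go left; E < R → go left; E < P → go left; E < K → go left; E < I → go left; E < H → go left. Place as left child of H.

Path to S: X → R → S
Path to E: X → R → P → K → I → H → E
The paths share a prefix ending at R, then split left and right.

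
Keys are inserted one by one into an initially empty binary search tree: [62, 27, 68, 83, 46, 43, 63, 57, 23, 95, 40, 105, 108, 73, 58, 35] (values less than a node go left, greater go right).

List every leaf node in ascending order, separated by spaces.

Insert 62: tree is empty, so 62 becomes the root.
Insert 27: 27 < 62 → go left. Place as left child of 62.
Insert 68: 68 > 62 → go right. Place as right child of 62.
Insert 83: 83 > 62 → go right; 83 > 68 → go right. Place as right child of 68.
Insert 46: 46 < 62 → go left; 46 > 27 → go right. Place as right child of 27.
Insert 43: 43 < 62 → go left; 43 > 27 → go right; 43 < 46 → go left. Place as left child of 46.
Insert 63: 63 > 62 → go right; 63 < 68 → go left. Place as left child of 68.
Insert 57: 57 < 62 → go left; 57 > 27 → go right; 57 > 46 → go right. Place as right child of 46.
Insert 23: 23 < 62 → go left; 23 < 27 → go left. Place as left child of 27.
Insert 95: 95 > 62 → go right; 95 > 68 → go right; 95 > 83 → go right. Place as right child of 83.
Insert 40: 40 < 62 → go left; 40 > 27 → go right; 40 < 46 → go left; 40 < 43 → go left. Place as left child of 43.
Insert 105: 105 > 62 → go right; 105 > 68 → go right; 105 > 83 → go right; 105 > 95 → go right. Place as right child of 95.
Insert 108: 108 > 62 → go right; 108 > 68 → go right; 108 > 83 → go right; 108 > 95 → go right; 108 > 105 → go right. Place as right child of 105.
Insert 73: 73 > 62 → go right; 73 > 68 → go right; 73 < 83 → go left. Place as left child of 83.
Insert 58: 58 < 62 → go left; 58 > 27 → go right; 58 > 46 → go right; 58 > 57 → go right. Place as right child of 57.
Insert 35: 35 < 62 → go left; 35 > 27 → go right; 35 < 46 → go left; 35 < 43 → go left; 35 < 40 → go left. Place as left child of 40.

23 35 58 63 73 108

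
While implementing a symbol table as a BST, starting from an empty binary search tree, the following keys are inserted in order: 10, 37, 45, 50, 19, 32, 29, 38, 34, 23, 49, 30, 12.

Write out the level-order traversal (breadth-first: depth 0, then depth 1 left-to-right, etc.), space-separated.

10 37 19 45 12 32 38 50 29 34 49 23 30

Insert 10: tree is empty, so 10 becomes the root.
Insert 37: 37 > 10 → go right. Place as right child of 10.
Insert 45: 45 > 10 → go right; 45 > 37 → go right. Place as right child of 37.
Insert 50: 50 > 10 → go right; 50 > 37 → go right; 50 > 45 → go right. Place as right child of 45.
Insert 19: 19 > 10 → go right; 19 < 37 → go left. Place as left child of 37.
Insert 32: 32 > 10 → go right; 32 < 37 → go left; 32 > 19 → go right. Place as right child of 19.
Insert 29: 29 > 10 → go right; 29 < 37 → go left; 29 > 19 → go right; 29 < 32 → go left. Place as left child of 32.
Insert 38: 38 > 10 → go right; 38 > 37 → go right; 38 < 45 → go left. Place as left child of 45.
Insert 34: 34 > 10 → go right; 34 < 37 → go left; 34 > 19 → go right; 34 > 32 → go right. Place as right child of 32.
Insert 23: 23 > 10 → go right; 23 < 37 → go left; 23 > 19 → go right; 23 < 32 → go left; 23 < 29 → go left. Place as left child of 29.
Insert 49: 49 > 10 → go right; 49 > 37 → go right; 49 > 45 → go right; 49 < 50 → go left. Place as left child of 50.
Insert 30: 30 > 10 → go right; 30 < 37 → go left; 30 > 19 → go right; 30 < 32 → go left; 30 > 29 → go right. Place as right child of 29.
Insert 12: 12 > 10 → go right; 12 < 37 → go left; 12 < 19 → go left. Place as left child of 19.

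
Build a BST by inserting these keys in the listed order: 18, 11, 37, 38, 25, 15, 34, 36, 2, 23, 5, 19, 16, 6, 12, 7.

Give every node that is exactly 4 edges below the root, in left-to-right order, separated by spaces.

6 19 36

18: root
11: left child of 18 (depth 1)
37: right child of 18 (depth 1)
38: right child of 37 (depth 2)
25: left child of 37 (depth 2)
15: right child of 11 (depth 2)
34: right child of 25 (depth 3)
36: right child of 34 (depth 4)
2: left child of 11 (depth 2)
23: left child of 25 (depth 3)
5: right child of 2 (depth 3)
19: left child of 23 (depth 4)
16: right child of 15 (depth 3)
6: right child of 5 (depth 4)
12: left child of 15 (depth 3)
7: right child of 6 (depth 5)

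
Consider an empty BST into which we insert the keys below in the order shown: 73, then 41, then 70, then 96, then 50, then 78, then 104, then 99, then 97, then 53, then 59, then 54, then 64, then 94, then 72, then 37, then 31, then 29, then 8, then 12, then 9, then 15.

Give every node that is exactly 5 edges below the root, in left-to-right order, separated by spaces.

Resulting structure (node: left, right):
  73: L=41, R=96
  41: L=37, R=70
  70: L=50, R=72
  96: L=78, R=104
  50: L=–, R=53
  78: L=–, R=94
  104: L=99, R=–
  99: L=97, R=–
  97: L=–, R=–
  53: L=–, R=59
  59: L=54, R=64
  54: L=–, R=–
  64: L=–, R=–
  94: L=–, R=–
  72: L=–, R=–
  37: L=31, R=–
  31: L=29, R=–
  29: L=8, R=–
  8: L=–, R=12
  12: L=9, R=15
  9: L=–, R=–
  15: L=–, R=–

8 59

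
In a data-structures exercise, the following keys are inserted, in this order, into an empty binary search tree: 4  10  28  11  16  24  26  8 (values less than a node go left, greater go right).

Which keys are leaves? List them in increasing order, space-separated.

8 26

Resulting structure (node: left, right):
  4: L=–, R=10
  10: L=8, R=28
  28: L=11, R=–
  11: L=–, R=16
  16: L=–, R=24
  24: L=–, R=26
  26: L=–, R=–
  8: L=–, R=–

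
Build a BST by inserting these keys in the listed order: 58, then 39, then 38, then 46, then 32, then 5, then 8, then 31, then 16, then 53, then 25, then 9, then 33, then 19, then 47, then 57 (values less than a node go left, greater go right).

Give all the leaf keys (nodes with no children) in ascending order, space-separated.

9 19 33 47 57

Insert 58: tree is empty, so 58 becomes the root.
Insert 39: 39 < 58 → go left. Place as left child of 58.
Insert 38: 38 < 58 → go left; 38 < 39 → go left. Place as left child of 39.
Insert 46: 46 < 58 → go left; 46 > 39 → go right. Place as right child of 39.
Insert 32: 32 < 58 → go left; 32 < 39 → go left; 32 < 38 → go left. Place as left child of 38.
Insert 5: 5 < 58 → go left; 5 < 39 → go left; 5 < 38 → go left; 5 < 32 → go left. Place as left child of 32.
Insert 8: 8 < 58 → go left; 8 < 39 → go left; 8 < 38 → go left; 8 < 32 → go left; 8 > 5 → go right. Place as right child of 5.
Insert 31: 31 < 58 → go left; 31 < 39 → go left; 31 < 38 → go left; 31 < 32 → go left; 31 > 5 → go right; 31 > 8 → go right. Place as right child of 8.
Insert 16: 16 < 58 → go left; 16 < 39 → go left; 16 < 38 → go left; 16 < 32 → go left; 16 > 5 → go right; 16 > 8 → go right; 16 < 31 → go left. Place as left child of 31.
Insert 53: 53 < 58 → go left; 53 > 39 → go right; 53 > 46 → go right. Place as right child of 46.
Insert 25: 25 < 58 → go left; 25 < 39 → go left; 25 < 38 → go left; 25 < 32 → go left; 25 > 5 → go right; 25 > 8 → go right; 25 < 31 → go left; 25 > 16 → go right. Place as right child of 16.
Insert 9: 9 < 58 → go left; 9 < 39 → go left; 9 < 38 → go left; 9 < 32 → go left; 9 > 5 → go right; 9 > 8 → go right; 9 < 31 → go left; 9 < 16 → go left. Place as left child of 16.
Insert 33: 33 < 58 → go left; 33 < 39 → go left; 33 < 38 → go left; 33 > 32 → go right. Place as right child of 32.
Insert 19: 19 < 58 → go left; 19 < 39 → go left; 19 < 38 → go left; 19 < 32 → go left; 19 > 5 → go right; 19 > 8 → go right; 19 < 31 → go left; 19 > 16 → go right; 19 < 25 → go left. Place as left child of 25.
Insert 47: 47 < 58 → go left; 47 > 39 → go right; 47 > 46 → go right; 47 < 53 → go left. Place as left child of 53.
Insert 57: 57 < 58 → go left; 57 > 39 → go right; 57 > 46 → go right; 57 > 53 → go right. Place as right child of 53.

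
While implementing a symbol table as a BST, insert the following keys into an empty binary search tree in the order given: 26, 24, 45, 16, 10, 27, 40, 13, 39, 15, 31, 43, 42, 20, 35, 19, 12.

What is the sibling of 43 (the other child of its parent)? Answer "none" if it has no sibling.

39

Insert 26: tree is empty, so 26 becomes the root.
Insert 24: 24 < 26 → go left. Place as left child of 26.
Insert 45: 45 > 26 → go right. Place as right child of 26.
Insert 16: 16 < 26 → go left; 16 < 24 → go left. Place as left child of 24.
Insert 10: 10 < 26 → go left; 10 < 24 → go left; 10 < 16 → go left. Place as left child of 16.
Insert 27: 27 > 26 → go right; 27 < 45 → go left. Place as left child of 45.
Insert 40: 40 > 26 → go right; 40 < 45 → go left; 40 > 27 → go right. Place as right child of 27.
Insert 13: 13 < 26 → go left; 13 < 24 → go left; 13 < 16 → go left; 13 > 10 → go right. Place as right child of 10.
Insert 39: 39 > 26 → go right; 39 < 45 → go left; 39 > 27 → go right; 39 < 40 → go left. Place as left child of 40.
Insert 15: 15 < 26 → go left; 15 < 24 → go left; 15 < 16 → go left; 15 > 10 → go right; 15 > 13 → go right. Place as right child of 13.
Insert 31: 31 > 26 → go right; 31 < 45 → go left; 31 > 27 → go right; 31 < 40 → go left; 31 < 39 → go left. Place as left child of 39.
Insert 43: 43 > 26 → go right; 43 < 45 → go left; 43 > 27 → go right; 43 > 40 → go right. Place as right child of 40.
Insert 42: 42 > 26 → go right; 42 < 45 → go left; 42 > 27 → go right; 42 > 40 → go right; 42 < 43 → go left. Place as left child of 43.
Insert 20: 20 < 26 → go left; 20 < 24 → go left; 20 > 16 → go right. Place as right child of 16.
Insert 35: 35 > 26 → go right; 35 < 45 → go left; 35 > 27 → go right; 35 < 40 → go left; 35 < 39 → go left; 35 > 31 → go right. Place as right child of 31.
Insert 19: 19 < 26 → go left; 19 < 24 → go left; 19 > 16 → go right; 19 < 20 → go left. Place as left child of 20.
Insert 12: 12 < 26 → go left; 12 < 24 → go left; 12 < 16 → go left; 12 > 10 → go right; 12 < 13 → go left. Place as left child of 13.

43's parent is 40; the other child of 40 is 39.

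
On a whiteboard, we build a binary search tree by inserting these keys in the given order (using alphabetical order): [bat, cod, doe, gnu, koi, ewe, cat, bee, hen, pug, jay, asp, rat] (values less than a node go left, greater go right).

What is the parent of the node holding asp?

Resulting structure (node: left, right):
  bat: L=asp, R=cod
  cod: L=cat, R=doe
  doe: L=–, R=gnu
  gnu: L=ewe, R=koi
  koi: L=hen, R=pug
  ewe: L=–, R=–
  cat: L=bee, R=–
  bee: L=–, R=–
  hen: L=–, R=jay
  pug: L=–, R=rat
  jay: L=–, R=–
  asp: L=–, R=–
  rat: L=–, R=–

bat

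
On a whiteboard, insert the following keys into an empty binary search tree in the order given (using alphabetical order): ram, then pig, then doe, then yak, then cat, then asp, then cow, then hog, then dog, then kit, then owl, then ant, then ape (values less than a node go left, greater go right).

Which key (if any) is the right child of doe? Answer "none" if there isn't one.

ram: root
pig: left child of ram (depth 1)
doe: left child of pig (depth 2)
yak: right child of ram (depth 1)
cat: left child of doe (depth 3)
asp: left child of cat (depth 4)
cow: right child of cat (depth 4)
hog: right child of doe (depth 3)
dog: left child of hog (depth 4)
kit: right child of hog (depth 4)
owl: right child of kit (depth 5)
ant: left child of asp (depth 5)
ape: right child of ant (depth 6)

hog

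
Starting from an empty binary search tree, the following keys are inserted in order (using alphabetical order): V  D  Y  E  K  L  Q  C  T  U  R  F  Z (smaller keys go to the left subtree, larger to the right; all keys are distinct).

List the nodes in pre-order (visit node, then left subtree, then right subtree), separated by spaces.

V D C E K F L Q T R U Y Z

Insert V: tree is empty, so V becomes the root.
Insert D: D < V → go left. Place as left child of V.
Insert Y: Y > V → go right. Place as right child of V.
Insert E: E < V → go left; E > D → go right. Place as right child of D.
Insert K: K < V → go left; K > D → go right; K > E → go right. Place as right child of E.
Insert L: L < V → go left; L > D → go right; L > E → go right; L > K → go right. Place as right child of K.
Insert Q: Q < V → go left; Q > D → go right; Q > E → go right; Q > K → go right; Q > L → go right. Place as right child of L.
Insert C: C < V → go left; C < D → go left. Place as left child of D.
Insert T: T < V → go left; T > D → go right; T > E → go right; T > K → go right; T > L → go right; T > Q → go right. Place as right child of Q.
Insert U: U < V → go left; U > D → go right; U > E → go right; U > K → go right; U > L → go right; U > Q → go right; U > T → go right. Place as right child of T.
Insert R: R < V → go left; R > D → go right; R > E → go right; R > K → go right; R > L → go right; R > Q → go right; R < T → go left. Place as left child of T.
Insert F: F < V → go left; F > D → go right; F > E → go right; F < K → go left. Place as left child of K.
Insert Z: Z > V → go right; Z > Y → go right. Place as right child of Y.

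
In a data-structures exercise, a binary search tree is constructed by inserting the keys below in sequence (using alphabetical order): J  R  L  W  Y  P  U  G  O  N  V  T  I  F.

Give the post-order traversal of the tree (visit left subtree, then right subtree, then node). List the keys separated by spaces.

J: root
R: right child of J (depth 1)
L: left child of R (depth 2)
W: right child of R (depth 2)
Y: right child of W (depth 3)
P: right child of L (depth 3)
U: left child of W (depth 3)
G: left child of J (depth 1)
O: left child of P (depth 4)
N: left child of O (depth 5)
V: right child of U (depth 4)
T: left child of U (depth 4)
I: right child of G (depth 2)
F: left child of G (depth 2)

F I G N O P L T V U Y W R J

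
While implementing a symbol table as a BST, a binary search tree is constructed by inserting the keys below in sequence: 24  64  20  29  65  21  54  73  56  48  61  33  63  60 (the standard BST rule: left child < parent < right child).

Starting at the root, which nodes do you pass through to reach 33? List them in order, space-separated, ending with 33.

24 64 29 54 48 33

24: root
64: right child of 24 (depth 1)
20: left child of 24 (depth 1)
29: left child of 64 (depth 2)
65: right child of 64 (depth 2)
21: right child of 20 (depth 2)
54: right child of 29 (depth 3)
73: right child of 65 (depth 3)
56: right child of 54 (depth 4)
48: left child of 54 (depth 4)
61: right child of 56 (depth 5)
33: left child of 48 (depth 5)
63: right child of 61 (depth 6)
60: left child of 61 (depth 6)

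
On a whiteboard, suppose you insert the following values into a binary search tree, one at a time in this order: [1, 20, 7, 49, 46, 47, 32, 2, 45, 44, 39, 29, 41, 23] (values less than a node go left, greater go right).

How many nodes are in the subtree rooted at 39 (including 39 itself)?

Insert 1: tree is empty, so 1 becomes the root.
Insert 20: 20 > 1 → go right. Place as right child of 1.
Insert 7: 7 > 1 → go right; 7 < 20 → go left. Place as left child of 20.
Insert 49: 49 > 1 → go right; 49 > 20 → go right. Place as right child of 20.
Insert 46: 46 > 1 → go right; 46 > 20 → go right; 46 < 49 → go left. Place as left child of 49.
Insert 47: 47 > 1 → go right; 47 > 20 → go right; 47 < 49 → go left; 47 > 46 → go right. Place as right child of 46.
Insert 32: 32 > 1 → go right; 32 > 20 → go right; 32 < 49 → go left; 32 < 46 → go left. Place as left child of 46.
Insert 2: 2 > 1 → go right; 2 < 20 → go left; 2 < 7 → go left. Place as left child of 7.
Insert 45: 45 > 1 → go right; 45 > 20 → go right; 45 < 49 → go left; 45 < 46 → go left; 45 > 32 → go right. Place as right child of 32.
Insert 44: 44 > 1 → go right; 44 > 20 → go right; 44 < 49 → go left; 44 < 46 → go left; 44 > 32 → go right; 44 < 45 → go left. Place as left child of 45.
Insert 39: 39 > 1 → go right; 39 > 20 → go right; 39 < 49 → go left; 39 < 46 → go left; 39 > 32 → go right; 39 < 45 → go left; 39 < 44 → go left. Place as left child of 44.
Insert 29: 29 > 1 → go right; 29 > 20 → go right; 29 < 49 → go left; 29 < 46 → go left; 29 < 32 → go left. Place as left child of 32.
Insert 41: 41 > 1 → go right; 41 > 20 → go right; 41 < 49 → go left; 41 < 46 → go left; 41 > 32 → go right; 41 < 45 → go left; 41 < 44 → go left; 41 > 39 → go right. Place as right child of 39.
Insert 23: 23 > 1 → go right; 23 > 20 → go right; 23 < 49 → go left; 23 < 46 → go left; 23 < 32 → go left; 23 < 29 → go left. Place as left child of 29.

Subtree rooted at 39 contains: 39, 41 — 2 nodes.

2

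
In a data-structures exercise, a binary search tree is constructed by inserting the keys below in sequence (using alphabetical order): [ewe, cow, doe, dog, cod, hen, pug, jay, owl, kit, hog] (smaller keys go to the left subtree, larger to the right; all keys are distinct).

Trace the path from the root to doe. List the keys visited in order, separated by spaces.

ewe cow doe

Insert ewe: tree is empty, so ewe becomes the root.
Insert cow: cow < ewe → go left. Place as left child of ewe.
Insert doe: doe < ewe → go left; doe > cow → go right. Place as right child of cow.
Insert dog: dog < ewe → go left; dog > cow → go right; dog > doe → go right. Place as right child of doe.
Insert cod: cod < ewe → go left; cod < cow → go left. Place as left child of cow.
Insert hen: hen > ewe → go right. Place as right child of ewe.
Insert pug: pug > ewe → go right; pug > hen → go right. Place as right child of hen.
Insert jay: jay > ewe → go right; jay > hen → go right; jay < pug → go left. Place as left child of pug.
Insert owl: owl > ewe → go right; owl > hen → go right; owl < pug → go left; owl > jay → go right. Place as right child of jay.
Insert kit: kit > ewe → go right; kit > hen → go right; kit < pug → go left; kit > jay → go right; kit < owl → go left. Place as left child of owl.
Insert hog: hog > ewe → go right; hog > hen → go right; hog < pug → go left; hog < jay → go left. Place as left child of jay.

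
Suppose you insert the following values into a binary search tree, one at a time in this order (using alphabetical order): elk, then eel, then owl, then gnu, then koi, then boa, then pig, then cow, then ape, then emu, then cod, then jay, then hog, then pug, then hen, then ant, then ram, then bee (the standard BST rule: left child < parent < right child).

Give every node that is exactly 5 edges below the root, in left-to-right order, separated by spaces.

elk: root
eel: left child of elk (depth 1)
owl: right child of elk (depth 1)
gnu: left child of owl (depth 2)
koi: right child of gnu (depth 3)
boa: left child of eel (depth 2)
pig: right child of owl (depth 2)
cow: right child of boa (depth 3)
ape: left child of boa (depth 3)
emu: left child of gnu (depth 3)
cod: left child of cow (depth 4)
jay: left child of koi (depth 4)
hog: left child of jay (depth 5)
pug: right child of pig (depth 3)
hen: left child of hog (depth 6)
ant: left child of ape (depth 4)
ram: right child of pug (depth 4)
bee: right child of ape (depth 4)

hog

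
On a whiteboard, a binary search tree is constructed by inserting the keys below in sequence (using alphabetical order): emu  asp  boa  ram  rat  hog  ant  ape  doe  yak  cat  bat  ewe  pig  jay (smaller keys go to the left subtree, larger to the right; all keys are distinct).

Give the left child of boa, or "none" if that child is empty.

bat

emu: root
asp: left child of emu (depth 1)
boa: right child of asp (depth 2)
ram: right child of emu (depth 1)
rat: right child of ram (depth 2)
hog: left child of ram (depth 2)
ant: left child of asp (depth 2)
ape: right child of ant (depth 3)
doe: right child of boa (depth 3)
yak: right child of rat (depth 3)
cat: left child of doe (depth 4)
bat: left child of boa (depth 3)
ewe: left child of hog (depth 3)
pig: right child of hog (depth 3)
jay: left child of pig (depth 4)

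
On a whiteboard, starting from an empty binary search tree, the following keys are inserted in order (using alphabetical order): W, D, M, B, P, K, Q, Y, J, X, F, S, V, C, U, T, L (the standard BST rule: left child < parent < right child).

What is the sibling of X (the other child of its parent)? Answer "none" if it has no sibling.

W: root
D: left child of W (depth 1)
M: right child of D (depth 2)
B: left child of D (depth 2)
P: right child of M (depth 3)
K: left child of M (depth 3)
Q: right child of P (depth 4)
Y: right child of W (depth 1)
J: left child of K (depth 4)
X: left child of Y (depth 2)
F: left child of J (depth 5)
S: right child of Q (depth 5)
V: right child of S (depth 6)
C: right child of B (depth 3)
U: left child of V (depth 7)
T: left child of U (depth 8)
L: right child of K (depth 4)

X's parent is Y, which has only one child.

none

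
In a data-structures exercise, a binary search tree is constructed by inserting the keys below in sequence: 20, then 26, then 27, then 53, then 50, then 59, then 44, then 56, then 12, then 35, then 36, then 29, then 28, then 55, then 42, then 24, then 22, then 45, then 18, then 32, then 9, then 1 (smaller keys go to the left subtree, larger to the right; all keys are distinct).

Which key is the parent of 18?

Insert 20: tree is empty, so 20 becomes the root.
Insert 26: 26 > 20 → go right. Place as right child of 20.
Insert 27: 27 > 20 → go right; 27 > 26 → go right. Place as right child of 26.
Insert 53: 53 > 20 → go right; 53 > 26 → go right; 53 > 27 → go right. Place as right child of 27.
Insert 50: 50 > 20 → go right; 50 > 26 → go right; 50 > 27 → go right; 50 < 53 → go left. Place as left child of 53.
Insert 59: 59 > 20 → go right; 59 > 26 → go right; 59 > 27 → go right; 59 > 53 → go right. Place as right child of 53.
Insert 44: 44 > 20 → go right; 44 > 26 → go right; 44 > 27 → go right; 44 < 53 → go left; 44 < 50 → go left. Place as left child of 50.
Insert 56: 56 > 20 → go right; 56 > 26 → go right; 56 > 27 → go right; 56 > 53 → go right; 56 < 59 → go left. Place as left child of 59.
Insert 12: 12 < 20 → go left. Place as left child of 20.
Insert 35: 35 > 20 → go right; 35 > 26 → go right; 35 > 27 → go right; 35 < 53 → go left; 35 < 50 → go left; 35 < 44 → go left. Place as left child of 44.
Insert 36: 36 > 20 → go right; 36 > 26 → go right; 36 > 27 → go right; 36 < 53 → go left; 36 < 50 → go left; 36 < 44 → go left; 36 > 35 → go right. Place as right child of 35.
Insert 29: 29 > 20 → go right; 29 > 26 → go right; 29 > 27 → go right; 29 < 53 → go left; 29 < 50 → go left; 29 < 44 → go left; 29 < 35 → go left. Place as left child of 35.
Insert 28: 28 > 20 → go right; 28 > 26 → go right; 28 > 27 → go right; 28 < 53 → go left; 28 < 50 → go left; 28 < 44 → go left; 28 < 35 → go left; 28 < 29 → go left. Place as left child of 29.
Insert 55: 55 > 20 → go right; 55 > 26 → go right; 55 > 27 → go right; 55 > 53 → go right; 55 < 59 → go left; 55 < 56 → go left. Place as left child of 56.
Insert 42: 42 > 20 → go right; 42 > 26 → go right; 42 > 27 → go right; 42 < 53 → go left; 42 < 50 → go left; 42 < 44 → go left; 42 > 35 → go right; 42 > 36 → go right. Place as right child of 36.
Insert 24: 24 > 20 → go right; 24 < 26 → go left. Place as left child of 26.
Insert 22: 22 > 20 → go right; 22 < 26 → go left; 22 < 24 → go left. Place as left child of 24.
Insert 45: 45 > 20 → go right; 45 > 26 → go right; 45 > 27 → go right; 45 < 53 → go left; 45 < 50 → go left; 45 > 44 → go right. Place as right child of 44.
Insert 18: 18 < 20 → go left; 18 > 12 → go right. Place as right child of 12.
Insert 32: 32 > 20 → go right; 32 > 26 → go right; 32 > 27 → go right; 32 < 53 → go left; 32 < 50 → go left; 32 < 44 → go left; 32 < 35 → go left; 32 > 29 → go right. Place as right child of 29.
Insert 9: 9 < 20 → go left; 9 < 12 → go left. Place as left child of 12.
Insert 1: 1 < 20 → go left; 1 < 12 → go left; 1 < 9 → go left. Place as left child of 9.

12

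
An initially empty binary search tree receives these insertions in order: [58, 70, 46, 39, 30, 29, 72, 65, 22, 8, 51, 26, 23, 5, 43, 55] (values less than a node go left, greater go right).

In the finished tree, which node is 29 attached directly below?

30

Insert 58: tree is empty, so 58 becomes the root.
Insert 70: 70 > 58 → go right. Place as right child of 58.
Insert 46: 46 < 58 → go left. Place as left child of 58.
Insert 39: 39 < 58 → go left; 39 < 46 → go left. Place as left child of 46.
Insert 30: 30 < 58 → go left; 30 < 46 → go left; 30 < 39 → go left. Place as left child of 39.
Insert 29: 29 < 58 → go left; 29 < 46 → go left; 29 < 39 → go left; 29 < 30 → go left. Place as left child of 30.
Insert 72: 72 > 58 → go right; 72 > 70 → go right. Place as right child of 70.
Insert 65: 65 > 58 → go right; 65 < 70 → go left. Place as left child of 70.
Insert 22: 22 < 58 → go left; 22 < 46 → go left; 22 < 39 → go left; 22 < 30 → go left; 22 < 29 → go left. Place as left child of 29.
Insert 8: 8 < 58 → go left; 8 < 46 → go left; 8 < 39 → go left; 8 < 30 → go left; 8 < 29 → go left; 8 < 22 → go left. Place as left child of 22.
Insert 51: 51 < 58 → go left; 51 > 46 → go right. Place as right child of 46.
Insert 26: 26 < 58 → go left; 26 < 46 → go left; 26 < 39 → go left; 26 < 30 → go left; 26 < 29 → go left; 26 > 22 → go right. Place as right child of 22.
Insert 23: 23 < 58 → go left; 23 < 46 → go left; 23 < 39 → go left; 23 < 30 → go left; 23 < 29 → go left; 23 > 22 → go right; 23 < 26 → go left. Place as left child of 26.
Insert 5: 5 < 58 → go left; 5 < 46 → go left; 5 < 39 → go left; 5 < 30 → go left; 5 < 29 → go left; 5 < 22 → go left; 5 < 8 → go left. Place as left child of 8.
Insert 43: 43 < 58 → go left; 43 < 46 → go left; 43 > 39 → go right. Place as right child of 39.
Insert 55: 55 < 58 → go left; 55 > 46 → go right; 55 > 51 → go right. Place as right child of 51.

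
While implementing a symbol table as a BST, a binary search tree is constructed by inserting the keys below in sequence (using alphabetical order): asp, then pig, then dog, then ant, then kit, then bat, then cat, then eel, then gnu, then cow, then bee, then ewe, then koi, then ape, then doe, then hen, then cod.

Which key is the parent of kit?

dog

Insert asp: tree is empty, so asp becomes the root.
Insert pig: pig > asp → go right. Place as right child of asp.
Insert dog: dog > asp → go right; dog < pig → go left. Place as left child of pig.
Insert ant: ant < asp → go left. Place as left child of asp.
Insert kit: kit > asp → go right; kit < pig → go left; kit > dog → go right. Place as right child of dog.
Insert bat: bat > asp → go right; bat < pig → go left; bat < dog → go left. Place as left child of dog.
Insert cat: cat > asp → go right; cat < pig → go left; cat < dog → go left; cat > bat → go right. Place as right child of bat.
Insert eel: eel > asp → go right; eel < pig → go left; eel > dog → go right; eel < kit → go left. Place as left child of kit.
Insert gnu: gnu > asp → go right; gnu < pig → go left; gnu > dog → go right; gnu < kit → go left; gnu > eel → go right. Place as right child of eel.
Insert cow: cow > asp → go right; cow < pig → go left; cow < dog → go left; cow > bat → go right; cow > cat → go right. Place as right child of cat.
Insert bee: bee > asp → go right; bee < pig → go left; bee < dog → go left; bee > bat → go right; bee < cat → go left. Place as left child of cat.
Insert ewe: ewe > asp → go right; ewe < pig → go left; ewe > dog → go right; ewe < kit → go left; ewe > eel → go right; ewe < gnu → go left. Place as left child of gnu.
Insert koi: koi > asp → go right; koi < pig → go left; koi > dog → go right; koi > kit → go right. Place as right child of kit.
Insert ape: ape < asp → go left; ape > ant → go right. Place as right child of ant.
Insert doe: doe > asp → go right; doe < pig → go left; doe < dog → go left; doe > bat → go right; doe > cat → go right; doe > cow → go right. Place as right child of cow.
Insert hen: hen > asp → go right; hen < pig → go left; hen > dog → go right; hen < kit → go left; hen > eel → go right; hen > gnu → go right. Place as right child of gnu.
Insert cod: cod > asp → go right; cod < pig → go left; cod < dog → go left; cod > bat → go right; cod > cat → go right; cod < cow → go left. Place as left child of cow.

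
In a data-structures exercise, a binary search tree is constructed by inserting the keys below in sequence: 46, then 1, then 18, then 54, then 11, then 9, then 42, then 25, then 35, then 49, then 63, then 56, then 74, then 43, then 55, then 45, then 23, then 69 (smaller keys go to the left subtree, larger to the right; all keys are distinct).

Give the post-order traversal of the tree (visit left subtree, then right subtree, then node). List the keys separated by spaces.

46: root
1: left child of 46 (depth 1)
18: right child of 1 (depth 2)
54: right child of 46 (depth 1)
11: left child of 18 (depth 3)
9: left child of 11 (depth 4)
42: right child of 18 (depth 3)
25: left child of 42 (depth 4)
35: right child of 25 (depth 5)
49: left child of 54 (depth 2)
63: right child of 54 (depth 2)
56: left child of 63 (depth 3)
74: right child of 63 (depth 3)
43: right child of 42 (depth 4)
55: left child of 56 (depth 4)
45: right child of 43 (depth 5)
23: left child of 25 (depth 5)
69: left child of 74 (depth 4)

9 11 23 35 25 45 43 42 18 1 49 55 56 69 74 63 54 46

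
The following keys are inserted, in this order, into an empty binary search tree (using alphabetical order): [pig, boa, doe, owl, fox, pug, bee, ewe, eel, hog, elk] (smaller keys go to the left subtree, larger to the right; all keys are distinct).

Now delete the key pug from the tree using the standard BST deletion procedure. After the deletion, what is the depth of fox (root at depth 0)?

4

Insert pig: tree is empty, so pig becomes the root.
Insert boa: boa < pig → go left. Place as left child of pig.
Insert doe: doe < pig → go left; doe > boa → go right. Place as right child of boa.
Insert owl: owl < pig → go left; owl > boa → go right; owl > doe → go right. Place as right child of doe.
Insert fox: fox < pig → go left; fox > boa → go right; fox > doe → go right; fox < owl → go left. Place as left child of owl.
Insert pug: pug > pig → go right. Place as right child of pig.
Insert bee: bee < pig → go left; bee < boa → go left. Place as left child of boa.
Insert ewe: ewe < pig → go left; ewe > boa → go right; ewe > doe → go right; ewe < owl → go left; ewe < fox → go left. Place as left child of fox.
Insert eel: eel < pig → go left; eel > boa → go right; eel > doe → go right; eel < owl → go left; eel < fox → go left; eel < ewe → go left. Place as left child of ewe.
Insert hog: hog < pig → go left; hog > boa → go right; hog > doe → go right; hog < owl → go left; hog > fox → go right. Place as right child of fox.
Insert elk: elk < pig → go left; elk > boa → go right; elk > doe → go right; elk < owl → go left; elk < fox → go left; elk < ewe → go left; elk > eel → go right. Place as right child of eel.

Delete pug (at most one child — splice it out).
After deletion, path to fox: pig → boa → doe → owl → fox.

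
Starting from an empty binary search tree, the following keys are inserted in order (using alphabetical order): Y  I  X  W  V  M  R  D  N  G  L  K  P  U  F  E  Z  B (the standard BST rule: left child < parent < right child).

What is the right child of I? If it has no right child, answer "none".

Insert Y: tree is empty, so Y becomes the root.
Insert I: I < Y → go left. Place as left child of Y.
Insert X: X < Y → go left; X > I → go right. Place as right child of I.
Insert W: W < Y → go left; W > I → go right; W < X → go left. Place as left child of X.
Insert V: V < Y → go left; V > I → go right; V < X → go left; V < W → go left. Place as left child of W.
Insert M: M < Y → go left; M > I → go right; M < X → go left; M < W → go left; M < V → go left. Place as left child of V.
Insert R: R < Y → go left; R > I → go right; R < X → go left; R < W → go left; R < V → go left; R > M → go right. Place as right child of M.
Insert D: D < Y → go left; D < I → go left. Place as left child of I.
Insert N: N < Y → go left; N > I → go right; N < X → go left; N < W → go left; N < V → go left; N > M → go right; N < R → go left. Place as left child of R.
Insert G: G < Y → go left; G < I → go left; G > D → go right. Place as right child of D.
Insert L: L < Y → go left; L > I → go right; L < X → go left; L < W → go left; L < V → go left; L < M → go left. Place as left child of M.
Insert K: K < Y → go left; K > I → go right; K < X → go left; K < W → go left; K < V → go left; K < M → go left; K < L → go left. Place as left child of L.
Insert P: P < Y → go left; P > I → go right; P < X → go left; P < W → go left; P < V → go left; P > M → go right; P < R → go left; P > N → go right. Place as right child of N.
Insert U: U < Y → go left; U > I → go right; U < X → go left; U < W → go left; U < V → go left; U > M → go right; U > R → go right. Place as right child of R.
Insert F: F < Y → go left; F < I → go left; F > D → go right; F < G → go left. Place as left child of G.
Insert E: E < Y → go left; E < I → go left; E > D → go right; E < G → go left; E < F → go left. Place as left child of F.
Insert Z: Z > Y → go right. Place as right child of Y.
Insert B: B < Y → go left; B < I → go left; B < D → go left. Place as left child of D.

X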